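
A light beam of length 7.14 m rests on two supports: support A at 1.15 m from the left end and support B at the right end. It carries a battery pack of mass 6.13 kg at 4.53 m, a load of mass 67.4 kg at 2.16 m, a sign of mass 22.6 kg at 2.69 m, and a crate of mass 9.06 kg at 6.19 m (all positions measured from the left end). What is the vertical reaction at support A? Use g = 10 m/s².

Taking torques about support B:
Battery pack: 6.13 × 10 = 61.3 N down at 4.53 m → arm 2.61 m, τ = 61.3 × 2.61 = 160 N·m counterclockwise.
Load: 67.4 × 10 = 674 N down at 2.16 m → arm 4.98 m, τ = 674 × 4.98 = 3357 N·m counterclockwise.
Sign: 22.6 × 10 = 226 N down at 2.69 m → arm 4.45 m, τ = 226 × 4.45 = 1006 N·m counterclockwise.
Crate: 9.06 × 10 = 90.6 N down at 6.19 m → arm 0.95 m, τ = 90.6 × 0.95 = 86.07 N·m counterclockwise.
Net load moment about support B = 4609 N·m counterclockwise.
Reaction R at support A is upward at 1.15 m, arm 5.99 m → moment R × 5.99 clockwise.
Setting net torque to zero: R × 5.99 = 4609 → R = 769 N.

R_A ≈ 769 N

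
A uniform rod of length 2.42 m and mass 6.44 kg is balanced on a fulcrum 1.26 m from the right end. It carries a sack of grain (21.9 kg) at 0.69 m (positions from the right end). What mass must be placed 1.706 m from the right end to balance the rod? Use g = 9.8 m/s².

m ≈ 28.7 kg

Choose the fulcrum (at 1.26 m from the right end) as the axis so the support reaction has zero arm there.
Beam weight: 6.44 × 9.8 = 63.11 N down at 1.21 m → arm 0.05 m, τ = 63.11 × 0.05 = 3.155 N·m clockwise.
Sack of grain: 21.9 × 9.8 = 214.6 N down at 0.69 m → arm 0.57 m, τ = 214.6 × 0.57 = 122.3 N·m clockwise.
Net moment of known loads = 125.5 N·m clockwise.
An unknown mass m at 1.706 m has arm 0.446 m; its moment is m·g·0.446 counterclockwise.
Setting net torque to zero: m × 9.8 × 0.446 = 125.5 → m = 125.5 / (9.8 × 0.446) = 28.7 kg.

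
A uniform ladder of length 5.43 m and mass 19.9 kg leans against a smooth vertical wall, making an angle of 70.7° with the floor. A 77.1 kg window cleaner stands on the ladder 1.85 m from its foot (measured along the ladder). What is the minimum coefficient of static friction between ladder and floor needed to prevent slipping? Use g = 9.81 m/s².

μ_min ≈ 0.131

Sum moments about the foot of the ladder (the floor normal and friction both act there and drop out).
Ladder weight 19.9×9.81 = 195.2 N acts at 2.715 m along the ladder; its horizontal arm is 2.715·cos70.7° = 0.8973 m → τ = 175.2 N·m clockwise.
Window cleaner: 77.1×9.81 = 756.4 N at 1.85 m → arm 0.6115 m → τ = 462.5 N·m clockwise.
Wall normal N acts horizontally at the top; its moment arm is the height L sinθ = 5.43·sin70.7° = 5.125 m, counterclockwise.
Στ = 0 ⇒ N × 5.125 = 637.7 ⇒ N = 124.4 N.
ΣFx = 0 ⇒ f = N_wall = 124.4 N. ΣFy = 0 ⇒ N_floor = 951.6 N.
μ_min = f / N_floor = 124.4 / 951.6 = 0.131.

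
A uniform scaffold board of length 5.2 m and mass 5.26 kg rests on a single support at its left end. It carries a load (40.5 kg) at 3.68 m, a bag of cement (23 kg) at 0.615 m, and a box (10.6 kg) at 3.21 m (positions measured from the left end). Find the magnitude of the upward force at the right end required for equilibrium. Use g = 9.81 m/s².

Taking torques about the left end:
Beam weight: 5.26 × 9.81 = 51.6 N down at 2.6 m → arm 2.6 m, τ = 51.6 × 2.6 = 134.2 N·m clockwise.
Load: 40.5 × 9.81 = 397.3 N down at 3.68 m → arm 3.68 m, τ = 397.3 × 3.68 = 1462 N·m clockwise.
Bag of cement: 23 × 9.81 = 225.6 N down at 0.615 m → arm 0.615 m, τ = 225.6 × 0.615 = 138.7 N·m clockwise.
Box: 10.6 × 9.81 = 104 N down at 3.21 m → arm 3.21 m, τ = 104 × 3.21 = 333.8 N·m clockwise.
Net moment of the loads = 2069 N·m clockwise.
The upward force F acts at the right end, arm 5.2 m, giving F × 5.2 counterclockwise.
For rotational equilibrium, F × 5.2 = 2069, so F = 2069 / 5.2 = 398 N.

F ≈ 398 N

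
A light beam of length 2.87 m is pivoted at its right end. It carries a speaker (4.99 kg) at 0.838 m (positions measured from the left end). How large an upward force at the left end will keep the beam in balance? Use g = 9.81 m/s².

About the right end:
Speaker: 4.99 × 9.81 = 48.95 N down at 0.838 m → arm 2.032 m, τ = 48.95 × 2.032 = 99.47 N·m counterclockwise.
Net moment of the loads = 99.47 N·m counterclockwise.
The upward force F acts at the left end, arm 2.87 m, giving F × 2.87 clockwise.
For rotational equilibrium, F × 2.87 = 99.47, so F = 99.47 / 2.87 = 34.7 N.

F ≈ 34.7 N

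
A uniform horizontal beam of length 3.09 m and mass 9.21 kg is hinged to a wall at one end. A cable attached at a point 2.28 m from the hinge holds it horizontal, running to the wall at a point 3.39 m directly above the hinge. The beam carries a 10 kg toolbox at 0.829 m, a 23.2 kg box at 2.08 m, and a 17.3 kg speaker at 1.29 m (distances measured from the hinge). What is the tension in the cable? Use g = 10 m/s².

T ≈ 492 N

Sum moments about the hinge (the unknown hinge reaction has zero arm there).
Beam weight: 9.21 × 10 = 92.1 N down at 1.545 m → arm 1.545 m, τ = 92.1 × 1.545 = 142.3 N·m clockwise.
Toolbox: 10 × 10 = 100 N down at 0.829 m → arm 0.829 m, τ = 100 × 0.829 = 82.9 N·m clockwise.
Box: 23.2 × 10 = 232 N down at 2.08 m → arm 2.08 m, τ = 232 × 2.08 = 482.6 N·m clockwise.
Speaker: 17.3 × 10 = 173 N down at 1.29 m → arm 1.29 m, τ = 173 × 1.29 = 223.2 N·m clockwise.
Total clockwise load moment = 931 N·m.
The cable tension T acts at 2.28 m; only its component perpendicular to the beam, T sinθ, produces torque. sinθ = h/√(h²+d²) = 3.39/√(3.39²+2.28²) = 0.8298.
Setting net torque to zero: T × 2.28 × 0.8298 = 931 → T = 931 / 1.892 = 492 N.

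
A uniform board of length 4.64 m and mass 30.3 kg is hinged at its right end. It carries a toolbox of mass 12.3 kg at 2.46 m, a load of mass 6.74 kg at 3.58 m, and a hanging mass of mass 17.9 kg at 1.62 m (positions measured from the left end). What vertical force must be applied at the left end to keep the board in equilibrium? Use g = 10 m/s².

F ≈ 341 N

Taking torques about the right end:
Beam weight: 30.3 × 10 = 303 N down at 2.32 m → arm 2.32 m, τ = 303 × 2.32 = 703 N·m counterclockwise.
Toolbox: 12.3 × 10 = 123 N down at 2.46 m → arm 2.18 m, τ = 123 × 2.18 = 268.1 N·m counterclockwise.
Load: 6.74 × 10 = 67.4 N down at 3.58 m → arm 1.06 m, τ = 67.4 × 1.06 = 71.44 N·m counterclockwise.
Hanging mass: 17.9 × 10 = 179 N down at 1.62 m → arm 3.02 m, τ = 179 × 3.02 = 540.6 N·m counterclockwise.
Net moment of the loads = 1583 N·m counterclockwise.
The upward force F acts at the left end, arm 4.64 m, giving F × 4.64 clockwise.
Balancing moments: F × 4.64 = 1583, giving F = 1583 / 4.64 = 341 N.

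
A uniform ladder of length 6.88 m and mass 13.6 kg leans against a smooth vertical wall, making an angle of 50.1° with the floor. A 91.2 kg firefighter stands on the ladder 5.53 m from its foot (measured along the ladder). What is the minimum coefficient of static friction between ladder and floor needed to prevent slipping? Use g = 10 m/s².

Take moments about the foot of the ladder.
Ladder weight 13.6×10 = 136 N acts at 3.44 m along the ladder; its horizontal arm is 3.44·cos50.1° = 2.207 m → τ = 300.2 N·m clockwise.
Firefighter: 91.2×10 = 912 N at 5.53 m → arm 3.547 m → τ = 3235 N·m clockwise.
Wall normal N acts horizontally at the top; its moment arm is the height L sinθ = 6.88·sin50.1° = 5.278 m, counterclockwise.
Setting net torque to zero: N × 5.278 = 3535 → N = 669.8 N.
ΣFx = 0 ⇒ f = N_wall = 669.8 N. ΣFy = 0 ⇒ N_floor = 1048 N.
μ_min = f / N_floor = 669.8 / 1048 = 0.639.

μ_min ≈ 0.639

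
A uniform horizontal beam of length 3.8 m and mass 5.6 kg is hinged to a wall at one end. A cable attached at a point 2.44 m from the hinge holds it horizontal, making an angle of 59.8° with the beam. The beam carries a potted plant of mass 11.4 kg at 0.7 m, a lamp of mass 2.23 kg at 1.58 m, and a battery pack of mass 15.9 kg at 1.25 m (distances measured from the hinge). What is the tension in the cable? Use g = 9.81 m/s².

T ≈ 195 N

Sum moments about the hinge (the unknown hinge reaction has zero arm there).
Beam weight: 5.6 × 9.81 = 54.94 N down at 1.9 m → arm 1.9 m, τ = 54.94 × 1.9 = 104.4 N·m clockwise.
Potted plant: 11.4 × 9.81 = 111.8 N down at 0.7 m → arm 0.7 m, τ = 111.8 × 0.7 = 78.26 N·m clockwise.
Lamp: 2.23 × 9.81 = 21.88 N down at 1.58 m → arm 1.58 m, τ = 21.88 × 1.58 = 34.57 N·m clockwise.
Battery pack: 15.9 × 9.81 = 156 N down at 1.25 m → arm 1.25 m, τ = 156 × 1.25 = 195 N·m clockwise.
Total clockwise load moment = 412.2 N·m.
The cable tension T acts at 2.44 m; only its component perpendicular to the beam, T sinθ, produces torque. sin 59.8° = 0.8643.
Setting net torque to zero: T × 2.44 × 0.8643 = 412.2 → T = 412.2 / 2.109 = 195 N.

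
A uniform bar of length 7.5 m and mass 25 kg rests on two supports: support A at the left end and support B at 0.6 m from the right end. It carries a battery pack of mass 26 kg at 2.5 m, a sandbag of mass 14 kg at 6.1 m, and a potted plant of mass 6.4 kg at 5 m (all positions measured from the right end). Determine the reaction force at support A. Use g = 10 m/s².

About support B:
Beam weight: 25 × 10 = 250 N down at 3.75 m → arm 3.15 m, τ = 250 × 3.15 = 787.5 N·m counterclockwise.
Battery pack: 26 × 10 = 260 N down at 2.5 m → arm 1.9 m, τ = 260 × 1.9 = 494 N·m counterclockwise.
Sandbag: 14 × 10 = 140 N down at 6.1 m → arm 5.5 m, τ = 140 × 5.5 = 770 N·m counterclockwise.
Potted plant: 6.4 × 10 = 64 N down at 5 m → arm 4.4 m, τ = 64 × 4.4 = 281.6 N·m counterclockwise.
Net load moment about support B = 2333 N·m counterclockwise.
Reaction R at support A is upward at 7.5 m, arm 6.9 m → moment R × 6.9 clockwise.
Setting net torque to zero: R × 6.9 = 2333 → R = 338 N.

R_A ≈ 338 N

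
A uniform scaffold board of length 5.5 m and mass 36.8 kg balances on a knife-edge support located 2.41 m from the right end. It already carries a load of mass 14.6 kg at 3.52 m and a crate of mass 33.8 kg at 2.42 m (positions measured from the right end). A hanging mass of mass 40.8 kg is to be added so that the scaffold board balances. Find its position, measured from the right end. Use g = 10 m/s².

x ≈ 1.7 m from the right end

Take moments about the knife-edge support (at 2.41 m from the right end).
Beam weight: 36.8 × 10 = 368 N down at 2.75 m → arm 0.34 m, τ = 368 × 0.34 = 125.1 N·m counterclockwise.
Load: 14.6 × 10 = 146 N down at 3.52 m → arm 1.11 m, τ = 146 × 1.11 = 162.1 N·m counterclockwise.
Crate: 33.8 × 10 = 338 N down at 2.42 m → arm 0.01 m, τ = 338 × 0.01 = 3.38 N·m counterclockwise.
Net moment of existing loads = 290.6 N·m counterclockwise.
The hanging mass weighs 40.8 × 10 = 408 N and must supply an equal clockwise moment, so its lever arm about the knife-edge support is 290.6 / 408 = 0.712 m.
That puts it at 2.41 − 0.712 = 1.7 m from the right end.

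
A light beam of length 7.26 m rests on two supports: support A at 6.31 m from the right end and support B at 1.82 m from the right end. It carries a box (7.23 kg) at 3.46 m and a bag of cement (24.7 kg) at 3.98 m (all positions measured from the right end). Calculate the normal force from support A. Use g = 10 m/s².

R_A ≈ 145 N

Take moments about support B.
Box: 7.23 × 10 = 72.3 N down at 3.46 m → arm 1.64 m, τ = 72.3 × 1.64 = 118.6 N·m counterclockwise.
Bag of cement: 24.7 × 10 = 247 N down at 3.98 m → arm 2.16 m, τ = 247 × 2.16 = 533.5 N·m counterclockwise.
Net load moment about support B = 652.1 N·m counterclockwise.
Reaction R at support A is upward at 6.31 m, arm 4.49 m → moment R × 4.49 clockwise.
Στ = 0 ⇒ R × 4.49 = 652.1 ⇒ R = 145 N.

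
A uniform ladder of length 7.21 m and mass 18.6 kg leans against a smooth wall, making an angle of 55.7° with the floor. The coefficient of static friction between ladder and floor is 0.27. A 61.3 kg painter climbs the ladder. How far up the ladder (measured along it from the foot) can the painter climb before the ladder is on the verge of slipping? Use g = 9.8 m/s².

d ≈ 2.63 m

About the foot of the ladder:
Ladder weight 18.6×9.8 = 182.3 N acts at 3.605 m along the ladder; its horizontal arm is 3.605·cos55.7° = 2.032 m → τ = 370.4 N·m clockwise.
Painter weight 61.3×9.8 = 600.7 N at distance d → arm d·cos55.7° → τ = 600.7·d·0.5635 clockwise.
Wall normal N at the top has arm L sinθ = 5.956 m counterclockwise, so Στ = 0 gives N·5.956 = 370.4 + 338.5·d.
ΣFy = 0 ⇒ N_floor = 783 N, so the maximum friction is μ_s·N_floor = 0.27×783 = 211.4 N. ΣFx = 0 ⇒ N_wall = f, so at the slipping point N = 211.4 N.
Substituting: 211.4×5.956 = 370.4 + 338.5·d ⇒ d = (1259 − 370.4) / 338.5 = 2.63 m.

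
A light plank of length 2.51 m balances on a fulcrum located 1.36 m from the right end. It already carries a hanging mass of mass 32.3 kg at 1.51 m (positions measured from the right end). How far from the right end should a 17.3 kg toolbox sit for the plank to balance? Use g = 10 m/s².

x ≈ 1.08 m from the right end

Taking torques about the fulcrum (at 1.36 m from the right end):
Hanging mass: 32.3 × 10 = 323 N down at 1.51 m → arm 0.15 m, τ = 323 × 0.15 = 48.45 N·m counterclockwise.
Net moment of existing loads = 48.45 N·m counterclockwise.
The toolbox weighs 17.3 × 10 = 173 N and must supply an equal clockwise moment, so its lever arm about the fulcrum is 48.45 / 173 = 0.28 m.
That puts it at 1.36 − 0.28 = 1.08 m from the right end.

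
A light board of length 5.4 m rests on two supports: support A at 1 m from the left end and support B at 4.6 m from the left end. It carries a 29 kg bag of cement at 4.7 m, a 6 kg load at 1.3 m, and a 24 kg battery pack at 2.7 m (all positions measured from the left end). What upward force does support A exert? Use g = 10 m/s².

Take moments about support B.
Bag of cement: 29 × 10 = 290 N down at 4.7 m → arm 0.1 m, τ = 290 × 0.1 = 29 N·m clockwise.
Load: 6 × 10 = 60 N down at 1.3 m → arm 3.3 m, τ = 60 × 3.3 = 198 N·m counterclockwise.
Battery pack: 24 × 10 = 240 N down at 2.7 m → arm 1.9 m, τ = 240 × 1.9 = 456 N·m counterclockwise.
Net load moment about support B = 625 N·m counterclockwise.
Reaction R at support A is upward at 1 m, arm 3.6 m → moment R × 3.6 clockwise.
For rotational equilibrium, R × 3.6 = 625, so R = 174 N.

R_A ≈ 174 N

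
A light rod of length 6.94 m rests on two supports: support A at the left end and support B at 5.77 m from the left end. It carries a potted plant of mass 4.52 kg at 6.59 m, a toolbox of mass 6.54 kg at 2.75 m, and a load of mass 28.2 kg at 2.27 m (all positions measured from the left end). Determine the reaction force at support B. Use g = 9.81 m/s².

R_B ≈ 190 N

About support A:
Potted plant: 4.52 × 9.81 = 44.34 N down at 6.59 m → arm 6.59 m, τ = 44.34 × 6.59 = 292.2 N·m clockwise.
Toolbox: 6.54 × 9.81 = 64.16 N down at 2.75 m → arm 2.75 m, τ = 64.16 × 2.75 = 176.4 N·m clockwise.
Load: 28.2 × 9.81 = 276.6 N down at 2.27 m → arm 2.27 m, τ = 276.6 × 2.27 = 627.9 N·m clockwise.
Net load moment about support A = 1096 N·m clockwise.
Reaction R at support B is upward at 5.77 m, arm 5.77 m → moment R × 5.77 counterclockwise.
For rotational equilibrium, R × 5.77 = 1096, so R = 190 N.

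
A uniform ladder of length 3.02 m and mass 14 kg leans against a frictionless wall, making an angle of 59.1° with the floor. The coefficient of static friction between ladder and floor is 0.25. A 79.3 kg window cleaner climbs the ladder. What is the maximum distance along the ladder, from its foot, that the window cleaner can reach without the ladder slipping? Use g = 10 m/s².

Choose the foot of the ladder as the axis so the floor normal and friction both act there and drop out.
Ladder weight 14×10 = 140 N acts at 1.51 m along the ladder; its horizontal arm is 1.51·cos59.1° = 0.7754 m → τ = 108.6 N·m clockwise.
Window cleaner weight 79.3×10 = 793 N at distance d → arm d·cos59.1° → τ = 793·d·0.5135 clockwise.
Wall normal N at the top has arm L sinθ = 2.591 m counterclockwise, so Στ = 0 gives N·2.591 = 108.6 + 407.2·d.
ΣFy = 0 ⇒ N_floor = 933 N, so the maximum friction is μ_s·N_floor = 0.25×933 = 233.2 N. ΣFx = 0 ⇒ N_wall = f, so at the slipping point N = 233.2 N.
Substituting: 233.2×2.591 = 108.6 + 407.2·d ⇒ d = (604.2 − 108.6) / 407.2 = 1.22 m.

d ≈ 1.22 m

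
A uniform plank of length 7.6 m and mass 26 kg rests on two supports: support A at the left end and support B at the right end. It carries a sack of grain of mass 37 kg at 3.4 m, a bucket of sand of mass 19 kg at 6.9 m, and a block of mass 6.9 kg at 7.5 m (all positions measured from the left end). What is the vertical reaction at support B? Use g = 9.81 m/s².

Take moments about support A.
Beam weight: 26 × 9.81 = 255.1 N down at 3.8 m → arm 3.8 m, τ = 255.1 × 3.8 = 969.4 N·m clockwise.
Sack of grain: 37 × 9.81 = 363 N down at 3.4 m → arm 3.4 m, τ = 363 × 3.4 = 1234 N·m clockwise.
Bucket of sand: 19 × 9.81 = 186.4 N down at 6.9 m → arm 6.9 m, τ = 186.4 × 6.9 = 1286 N·m clockwise.
Block: 6.9 × 9.81 = 67.69 N down at 7.5 m → arm 7.5 m, τ = 67.69 × 7.5 = 507.7 N·m clockwise.
Net load moment about support A = 3997 N·m clockwise.
Reaction R at support B is upward at 7.6 m, arm 7.6 m → moment R × 7.6 counterclockwise.
Στ = 0 ⇒ R × 7.6 = 3997 ⇒ R = 526 N.

R_B ≈ 526 N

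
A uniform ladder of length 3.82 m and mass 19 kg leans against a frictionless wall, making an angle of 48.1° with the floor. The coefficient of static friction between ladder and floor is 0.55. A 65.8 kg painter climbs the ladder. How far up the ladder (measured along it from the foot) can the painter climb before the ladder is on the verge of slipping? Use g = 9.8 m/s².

d ≈ 2.47 m

Sum moments about the foot of the ladder (the floor normal and friction both act there and drop out).
Ladder weight 19×9.8 = 186.2 N acts at 1.91 m along the ladder; its horizontal arm is 1.91·cos48.1° = 1.276 m → τ = 237.6 N·m clockwise.
Painter weight 65.8×9.8 = 644.8 N at distance d → arm d·cos48.1° → τ = 644.8·d·0.6678 clockwise.
Wall normal N at the top has arm L sinθ = 2.843 m counterclockwise, so Στ = 0 gives N·2.843 = 237.6 + 430.6·d.
ΣFy = 0 ⇒ N_floor = 831 N, so the maximum friction is μ_s·N_floor = 0.55×831 = 457.1 N. ΣFx = 0 ⇒ N_wall = f, so at the slipping point N = 457.1 N.
Substituting: 457.1×2.843 = 237.6 + 430.6·d ⇒ d = (1300 − 237.6) / 430.6 = 2.47 m.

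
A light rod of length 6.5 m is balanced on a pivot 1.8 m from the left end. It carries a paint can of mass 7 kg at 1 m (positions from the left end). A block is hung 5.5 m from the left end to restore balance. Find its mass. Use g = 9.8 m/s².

m ≈ 1.51 kg

Sum moments about the pivot (at 1.8 m from the left end) (the support reaction has zero arm there).
Paint can: 7 × 9.8 = 68.6 N down at 1 m → arm 0.8 m, τ = 68.6 × 0.8 = 54.88 N·m counterclockwise.
Net moment of known loads = 54.88 N·m counterclockwise.
An unknown mass m at 5.5 m has arm 3.7 m; its moment is m·g·3.7 clockwise.
For rotational equilibrium, m × 9.8 × 3.7 = 54.88, so m = 54.88 / (9.8 × 3.7) = 1.51 kg.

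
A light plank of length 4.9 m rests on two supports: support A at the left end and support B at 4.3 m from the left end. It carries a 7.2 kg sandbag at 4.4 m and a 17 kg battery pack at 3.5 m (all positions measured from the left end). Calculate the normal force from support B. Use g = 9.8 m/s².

R_B ≈ 208 N

Choose support A as the axis so its reaction then has zero moment arm.
Sandbag: 7.2 × 9.8 = 70.56 N down at 4.4 m → arm 4.4 m, τ = 70.56 × 4.4 = 310.5 N·m clockwise.
Battery pack: 17 × 9.8 = 166.6 N down at 3.5 m → arm 3.5 m, τ = 166.6 × 3.5 = 583.1 N·m clockwise.
Net load moment about support A = 893.6 N·m clockwise.
Reaction R at support B is upward at 4.3 m, arm 4.3 m → moment R × 4.3 counterclockwise.
For rotational equilibrium, R × 4.3 = 893.6, so R = 208 N.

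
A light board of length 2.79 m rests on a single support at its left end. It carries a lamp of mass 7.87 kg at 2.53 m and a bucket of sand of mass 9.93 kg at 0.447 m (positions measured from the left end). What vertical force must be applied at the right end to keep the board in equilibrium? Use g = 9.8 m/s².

F ≈ 85.5 N

Taking torques about the left end:
Lamp: 7.87 × 9.8 = 77.13 N down at 2.53 m → arm 2.53 m, τ = 77.13 × 2.53 = 195.1 N·m clockwise.
Bucket of sand: 9.93 × 9.8 = 97.31 N down at 0.447 m → arm 0.447 m, τ = 97.31 × 0.447 = 43.5 N·m clockwise.
Net moment of the loads = 238.6 N·m clockwise.
The upward force F acts at the right end, arm 2.79 m, giving F × 2.79 counterclockwise.
Setting net torque to zero: F × 2.79 = 238.6 → F = 238.6 / 2.79 = 85.5 N.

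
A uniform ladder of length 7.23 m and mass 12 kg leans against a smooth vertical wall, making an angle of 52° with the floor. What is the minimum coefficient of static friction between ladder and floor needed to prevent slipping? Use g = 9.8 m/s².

μ_min ≈ 0.391

Taking torques about the foot of the ladder:
Ladder weight 12×9.8 = 117.6 N acts at 3.615 m along the ladder; its horizontal arm is 3.615·cos52° = 2.226 m → τ = 261.8 N·m clockwise.
Wall normal N acts horizontally at the top; its moment arm is the height L sinθ = 7.23·sin52° = 5.697 m, counterclockwise.
Balancing moments: N × 5.697 = 261.8, giving N = 45.95 N.
ΣFx = 0 ⇒ f = N_wall = 45.95 N. ΣFy = 0 ⇒ N_floor = 117.6 N.
μ_min = f / N_floor = 45.95 / 117.6 = 0.391.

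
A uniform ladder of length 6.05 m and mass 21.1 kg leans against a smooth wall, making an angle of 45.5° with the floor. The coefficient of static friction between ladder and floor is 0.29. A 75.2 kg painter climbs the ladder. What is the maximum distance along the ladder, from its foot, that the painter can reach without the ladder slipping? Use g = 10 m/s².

Taking torques about the foot of the ladder:
Ladder weight 21.1×10 = 211 N acts at 3.025 m along the ladder; its horizontal arm is 3.025·cos45.5° = 2.12 m → τ = 447.3 N·m clockwise.
Painter weight 75.2×10 = 752 N at distance d → arm d·cos45.5° → τ = 752·d·0.7009 clockwise.
Wall normal N at the top has arm L sinθ = 4.315 m counterclockwise, so Στ = 0 gives N·4.315 = 447.3 + 527.1·d.
ΣFy = 0 ⇒ N_floor = 963 N, so the maximum friction is μ_s·N_floor = 0.29×963 = 279.3 N. ΣFx = 0 ⇒ N_wall = f, so at the slipping point N = 279.3 N.
Substituting: 279.3×4.315 = 447.3 + 527.1·d ⇒ d = (1205 − 447.3) / 527.1 = 1.44 m.

d ≈ 1.44 m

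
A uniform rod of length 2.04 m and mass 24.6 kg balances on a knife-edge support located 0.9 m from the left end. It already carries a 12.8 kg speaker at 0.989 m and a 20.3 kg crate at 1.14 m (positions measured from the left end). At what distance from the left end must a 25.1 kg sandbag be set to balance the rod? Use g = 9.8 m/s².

Choose the knife-edge support (at 0.9 m from the left end) as the axis so the support reaction has zero arm there.
Beam weight: 24.6 × 9.8 = 241.1 N down at 1.02 m → arm 0.12 m, τ = 241.1 × 0.12 = 28.93 N·m clockwise.
Speaker: 12.8 × 9.8 = 125.4 N down at 0.989 m → arm 0.089 m, τ = 125.4 × 0.089 = 11.16 N·m clockwise.
Crate: 20.3 × 9.8 = 198.9 N down at 1.14 m → arm 0.24 m, τ = 198.9 × 0.24 = 47.74 N·m clockwise.
Net moment of existing loads = 87.83 N·m clockwise.
The sandbag weighs 25.1 × 9.8 = 246 N and must supply an equal counterclockwise moment, so its lever arm about the knife-edge support is 87.83 / 246 = 0.357 m.
That puts it at 0.9 − 0.357 = 0.543 m from the left end.

x ≈ 0.543 m from the left end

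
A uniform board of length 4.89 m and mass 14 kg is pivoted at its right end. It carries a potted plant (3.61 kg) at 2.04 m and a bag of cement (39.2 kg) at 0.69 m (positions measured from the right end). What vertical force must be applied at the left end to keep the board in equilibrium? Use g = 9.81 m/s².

F ≈ 138 N

Take moments about the right end.
Beam weight: 14 × 9.81 = 137.3 N down at 2.445 m → arm 2.445 m, τ = 137.3 × 2.445 = 335.7 N·m counterclockwise.
Potted plant: 3.61 × 9.81 = 35.41 N down at 2.04 m → arm 2.04 m, τ = 35.41 × 2.04 = 72.24 N·m counterclockwise.
Bag of cement: 39.2 × 9.81 = 384.6 N down at 0.69 m → arm 0.69 m, τ = 384.6 × 0.69 = 265.4 N·m counterclockwise.
Net moment of the loads = 673.3 N·m counterclockwise.
The upward force F acts at the left end, arm 4.89 m, giving F × 4.89 clockwise.
Setting net torque to zero: F × 4.89 = 673.3 → F = 673.3 / 4.89 = 138 N.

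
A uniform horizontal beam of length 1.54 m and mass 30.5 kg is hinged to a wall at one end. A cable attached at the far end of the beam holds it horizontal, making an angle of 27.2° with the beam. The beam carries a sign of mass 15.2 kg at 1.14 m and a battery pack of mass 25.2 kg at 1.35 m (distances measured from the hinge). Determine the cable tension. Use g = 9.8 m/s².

T ≈ 1040 N

Take moments about the hinge.
Beam weight: 30.5 × 9.8 = 298.9 N down at 0.77 m → arm 0.77 m, τ = 298.9 × 0.77 = 230.2 N·m clockwise.
Sign: 15.2 × 9.8 = 149 N down at 1.14 m → arm 1.14 m, τ = 149 × 1.14 = 169.9 N·m clockwise.
Battery pack: 25.2 × 9.8 = 247 N down at 1.35 m → arm 1.35 m, τ = 247 × 1.35 = 333.5 N·m clockwise.
Total clockwise load moment = 733.6 N·m.
The cable tension T acts at 1.54 m; only its component perpendicular to the beam, T sinθ, produces torque. sin 27.2° = 0.4571.
Setting net torque to zero: T × 1.54 × 0.4571 = 733.6 → T = 733.6 / 0.7039 = 1040 N.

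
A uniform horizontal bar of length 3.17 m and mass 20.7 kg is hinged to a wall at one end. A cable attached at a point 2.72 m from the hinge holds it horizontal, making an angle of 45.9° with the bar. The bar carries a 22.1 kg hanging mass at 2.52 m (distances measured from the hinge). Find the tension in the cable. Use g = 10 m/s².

T ≈ 453 N

Choose the hinge as the axis so the unknown hinge reaction has zero arm there.
Beam weight: 20.7 × 10 = 207 N down at 1.585 m → arm 1.585 m, τ = 207 × 1.585 = 328.1 N·m clockwise.
Hanging mass: 22.1 × 10 = 221 N down at 2.52 m → arm 2.52 m, τ = 221 × 2.52 = 556.9 N·m clockwise.
Total clockwise load moment = 885 N·m.
The cable tension T acts at 2.72 m; only its component perpendicular to the bar, T sinθ, produces torque. sin 45.9° = 0.7181.
Balancing moments: T × 2.72 × 0.7181 = 885, giving T = 885 / 1.953 = 453 N.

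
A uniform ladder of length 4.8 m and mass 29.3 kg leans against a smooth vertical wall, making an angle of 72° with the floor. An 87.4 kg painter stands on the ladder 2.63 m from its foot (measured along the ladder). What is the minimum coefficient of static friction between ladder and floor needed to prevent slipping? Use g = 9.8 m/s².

About the foot of the ladder:
Ladder weight 29.3×9.8 = 287.1 N acts at 2.4 m along the ladder; its horizontal arm is 2.4·cos72° = 0.7416 m → τ = 212.9 N·m clockwise.
Painter: 87.4×9.8 = 856.5 N at 2.63 m → arm 0.8127 m → τ = 696.1 N·m clockwise.
Wall normal N acts horizontally at the top; its moment arm is the height L sinθ = 4.8·sin72° = 4.565 m, counterclockwise.
Balancing moments: N × 4.565 = 909, giving N = 199.1 N.
ΣFx = 0 ⇒ f = N_wall = 199.1 N. ΣFy = 0 ⇒ N_floor = 1144 N.
μ_min = f / N_floor = 199.1 / 1144 = 0.174.

μ_min ≈ 0.174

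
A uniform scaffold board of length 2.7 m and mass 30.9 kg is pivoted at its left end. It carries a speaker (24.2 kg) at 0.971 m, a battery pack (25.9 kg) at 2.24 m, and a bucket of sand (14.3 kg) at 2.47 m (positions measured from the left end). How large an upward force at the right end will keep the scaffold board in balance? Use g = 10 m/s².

F ≈ 587 N

Sum moments about the left end (the unknown pivot reaction has zero arm there).
Beam weight: 30.9 × 10 = 309 N down at 1.35 m → arm 1.35 m, τ = 309 × 1.35 = 417.2 N·m clockwise.
Speaker: 24.2 × 10 = 242 N down at 0.971 m → arm 0.971 m, τ = 242 × 0.971 = 235 N·m clockwise.
Battery pack: 25.9 × 10 = 259 N down at 2.24 m → arm 2.24 m, τ = 259 × 2.24 = 580.2 N·m clockwise.
Bucket of sand: 14.3 × 10 = 143 N down at 2.47 m → arm 2.47 m, τ = 143 × 2.47 = 353.2 N·m clockwise.
Net moment of the loads = 1586 N·m clockwise.
The upward force F acts at the right end, arm 2.7 m, giving F × 2.7 counterclockwise.
Setting net torque to zero: F × 2.7 = 1586 → F = 1586 / 2.7 = 587 N.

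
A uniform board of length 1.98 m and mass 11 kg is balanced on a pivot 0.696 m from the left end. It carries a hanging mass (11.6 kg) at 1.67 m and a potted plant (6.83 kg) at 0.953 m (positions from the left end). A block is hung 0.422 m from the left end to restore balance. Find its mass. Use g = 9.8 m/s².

Taking torques about the pivot (at 0.696 m from the left end):
Beam weight: 11 × 9.8 = 107.8 N down at 0.99 m → arm 0.294 m, τ = 107.8 × 0.294 = 31.69 N·m clockwise.
Hanging mass: 11.6 × 9.8 = 113.7 N down at 1.67 m → arm 0.974 m, τ = 113.7 × 0.974 = 110.7 N·m clockwise.
Potted plant: 6.83 × 9.8 = 66.93 N down at 0.953 m → arm 0.257 m, τ = 66.93 × 0.257 = 17.2 N·m clockwise.
Net moment of known loads = 159.6 N·m clockwise.
An unknown mass m at 0.422 m has arm 0.274 m; its moment is m·g·0.274 counterclockwise.
Balancing moments: m × 9.8 × 0.274 = 159.6, giving m = 159.6 / (9.8 × 0.274) = 59.4 kg.

m ≈ 59.4 kg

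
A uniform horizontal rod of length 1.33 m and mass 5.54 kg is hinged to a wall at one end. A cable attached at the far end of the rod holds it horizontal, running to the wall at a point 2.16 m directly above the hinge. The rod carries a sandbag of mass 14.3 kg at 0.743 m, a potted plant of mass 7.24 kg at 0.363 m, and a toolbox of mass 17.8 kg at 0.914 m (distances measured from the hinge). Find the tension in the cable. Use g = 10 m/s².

Taking torques about the hinge:
Beam weight: 5.54 × 10 = 55.4 N down at 0.665 m → arm 0.665 m, τ = 55.4 × 0.665 = 36.84 N·m clockwise.
Sandbag: 14.3 × 10 = 143 N down at 0.743 m → arm 0.743 m, τ = 143 × 0.743 = 106.2 N·m clockwise.
Potted plant: 7.24 × 10 = 72.4 N down at 0.363 m → arm 0.363 m, τ = 72.4 × 0.363 = 26.28 N·m clockwise.
Toolbox: 17.8 × 10 = 178 N down at 0.914 m → arm 0.914 m, τ = 178 × 0.914 = 162.7 N·m clockwise.
Total clockwise load moment = 332 N·m.
The cable tension T acts at 1.33 m; only its component perpendicular to the rod, T sinθ, produces torque. sinθ = h/√(h²+d²) = 2.16/√(2.16²+1.33²) = 0.8515.
Στ = 0 ⇒ T × 1.33 × 0.8515 = 332 ⇒ T = 332 / 1.132 = 293 N.

T ≈ 293 N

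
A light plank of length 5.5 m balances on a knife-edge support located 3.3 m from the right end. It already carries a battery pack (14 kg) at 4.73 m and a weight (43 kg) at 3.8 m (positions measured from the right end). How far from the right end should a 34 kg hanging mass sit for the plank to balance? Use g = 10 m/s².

Taking torques about the knife-edge support (at 3.3 m from the right end):
Battery pack: 14 × 10 = 140 N down at 4.73 m → arm 1.43 m, τ = 140 × 1.43 = 200.2 N·m counterclockwise.
Weight: 43 × 10 = 430 N down at 3.8 m → arm 0.5 m, τ = 430 × 0.5 = 215 N·m counterclockwise.
Net moment of existing loads = 415.2 N·m counterclockwise.
The hanging mass weighs 34 × 10 = 340 N and must supply an equal clockwise moment, so its lever arm about the knife-edge support is 415.2 / 340 = 1.22 m.
That puts it at 3.3 − 1.22 = 2.08 m from the right end.

x ≈ 2.08 m from the right end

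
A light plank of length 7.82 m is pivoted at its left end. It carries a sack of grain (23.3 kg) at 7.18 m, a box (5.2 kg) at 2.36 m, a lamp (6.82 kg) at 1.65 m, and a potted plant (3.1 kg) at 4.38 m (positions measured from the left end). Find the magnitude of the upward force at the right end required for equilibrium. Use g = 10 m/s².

Taking torques about the left end:
Sack of grain: 23.3 × 10 = 233 N down at 7.18 m → arm 7.18 m, τ = 233 × 7.18 = 1673 N·m clockwise.
Box: 5.2 × 10 = 52 N down at 2.36 m → arm 2.36 m, τ = 52 × 2.36 = 122.7 N·m clockwise.
Lamp: 6.82 × 10 = 68.2 N down at 1.65 m → arm 1.65 m, τ = 68.2 × 1.65 = 112.5 N·m clockwise.
Potted plant: 3.1 × 10 = 31 N down at 4.38 m → arm 4.38 m, τ = 31 × 4.38 = 135.8 N·m clockwise.
Net moment of the loads = 2044 N·m clockwise.
The upward force F acts at the right end, arm 7.82 m, giving F × 7.82 counterclockwise.
Setting net torque to zero: F × 7.82 = 2044 → F = 2044 / 7.82 = 261 N.

F ≈ 261 N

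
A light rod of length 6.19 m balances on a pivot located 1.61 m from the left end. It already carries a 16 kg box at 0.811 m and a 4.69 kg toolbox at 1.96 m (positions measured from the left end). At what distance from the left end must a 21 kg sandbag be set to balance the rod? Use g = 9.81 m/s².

About the pivot (at 1.61 m from the left end):
Box: 16 × 9.81 = 157 N down at 0.811 m → arm 0.799 m, τ = 157 × 0.799 = 125.4 N·m counterclockwise.
Toolbox: 4.69 × 9.81 = 46.01 N down at 1.96 m → arm 0.35 m, τ = 46.01 × 0.35 = 16.1 N·m clockwise.
Net moment of existing loads = 109.3 N·m counterclockwise.
The sandbag weighs 21 × 9.81 = 206 N and must supply an equal clockwise moment, so its lever arm about the pivot is 109.3 / 206 = 0.531 m.
That puts it at 1.61 + 0.531 = 2.14 m from the left end.

x ≈ 2.14 m from the left end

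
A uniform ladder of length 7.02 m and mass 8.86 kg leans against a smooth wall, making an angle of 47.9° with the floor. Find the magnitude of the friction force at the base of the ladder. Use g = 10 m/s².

Take moments about the foot of the ladder.
Ladder weight 8.86×10 = 88.6 N acts at 3.51 m along the ladder; its horizontal arm is 3.51·cos47.9° = 2.353 m → τ = 208.5 N·m clockwise.
Wall normal N acts horizontally at the top; its moment arm is the height L sinθ = 7.02·sin47.9° = 5.209 m, counterclockwise.
Balancing moments: N × 5.209 = 208.5, giving N = 40 N.
ΣFx = 0: friction at the foot balances the wall's push, so f = N_wall = 40 N.

f ≈ 40 N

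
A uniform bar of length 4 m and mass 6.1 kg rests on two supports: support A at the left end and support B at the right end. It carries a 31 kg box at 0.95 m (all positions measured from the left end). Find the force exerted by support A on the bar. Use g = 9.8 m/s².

Take moments about support B.
Beam weight: 6.1 × 9.8 = 59.78 N down at 2 m → arm 2 m, τ = 59.78 × 2 = 119.6 N·m counterclockwise.
Box: 31 × 9.8 = 303.8 N down at 0.95 m → arm 3.05 m, τ = 303.8 × 3.05 = 926.6 N·m counterclockwise.
Net load moment about support B = 1046 N·m counterclockwise.
Reaction R at support A is upward at 0 m, arm 4 m → moment R × 4 clockwise.
For rotational equilibrium, R × 4 = 1046, so R = 262 N.

R_A ≈ 262 N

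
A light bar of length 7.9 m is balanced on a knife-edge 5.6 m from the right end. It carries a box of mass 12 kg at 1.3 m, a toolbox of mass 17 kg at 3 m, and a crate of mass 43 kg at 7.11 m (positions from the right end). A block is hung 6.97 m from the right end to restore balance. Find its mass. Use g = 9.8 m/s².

Take moments about the knife-edge (at 5.6 m from the right end).
Box: 12 × 9.8 = 117.6 N down at 1.3 m → arm 4.3 m, τ = 117.6 × 4.3 = 505.7 N·m clockwise.
Toolbox: 17 × 9.8 = 166.6 N down at 3 m → arm 2.6 m, τ = 166.6 × 2.6 = 433.2 N·m clockwise.
Crate: 43 × 9.8 = 421.4 N down at 7.11 m → arm 1.51 m, τ = 421.4 × 1.51 = 636.3 N·m counterclockwise.
Net moment of known loads = 302.6 N·m clockwise.
An unknown mass m at 6.97 m has arm 1.37 m; its moment is m·g·1.37 counterclockwise.
Setting net torque to zero: m × 9.8 × 1.37 = 302.6 → m = 302.6 / (9.8 × 1.37) = 22.5 kg.

m ≈ 22.5 kg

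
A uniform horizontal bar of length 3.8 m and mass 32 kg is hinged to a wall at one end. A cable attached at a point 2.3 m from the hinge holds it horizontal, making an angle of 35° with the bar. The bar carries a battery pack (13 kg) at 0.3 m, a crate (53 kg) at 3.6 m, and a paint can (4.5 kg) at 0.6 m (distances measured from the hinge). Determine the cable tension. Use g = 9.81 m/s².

T ≈ 1920 N

About the hinge:
Beam weight: 32 × 9.81 = 313.9 N down at 1.9 m → arm 1.9 m, τ = 313.9 × 1.9 = 596.4 N·m clockwise.
Battery pack: 13 × 9.81 = 127.5 N down at 0.3 m → arm 0.3 m, τ = 127.5 × 0.3 = 38.25 N·m clockwise.
Crate: 53 × 9.81 = 519.9 N down at 3.6 m → arm 3.6 m, τ = 519.9 × 3.6 = 1872 N·m clockwise.
Paint can: 4.5 × 9.81 = 44.15 N down at 0.6 m → arm 0.6 m, τ = 44.15 × 0.6 = 26.49 N·m clockwise.
Total clockwise load moment = 2533 N·m.
The cable tension T acts at 2.3 m; only its component perpendicular to the bar, T sinθ, produces torque. sin 35° = 0.5736.
Balancing moments: T × 2.3 × 0.5736 = 2533, giving T = 2533 / 1.319 = 1920 N.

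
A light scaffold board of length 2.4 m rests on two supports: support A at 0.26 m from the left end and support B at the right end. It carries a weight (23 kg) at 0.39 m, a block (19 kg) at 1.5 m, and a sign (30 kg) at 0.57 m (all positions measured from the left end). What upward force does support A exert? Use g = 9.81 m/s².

Choose support B as the axis so its reaction then has zero moment arm.
Weight: 23 × 9.81 = 225.6 N down at 0.39 m → arm 2.01 m, τ = 225.6 × 2.01 = 453.5 N·m counterclockwise.
Block: 19 × 9.81 = 186.4 N down at 1.5 m → arm 0.9 m, τ = 186.4 × 0.9 = 167.8 N·m counterclockwise.
Sign: 30 × 9.81 = 294.3 N down at 0.57 m → arm 1.83 m, τ = 294.3 × 1.83 = 538.6 N·m counterclockwise.
Net load moment about support B = 1160 N·m counterclockwise.
Reaction R at support A is upward at 0.26 m, arm 2.14 m → moment R × 2.14 clockwise.
Setting net torque to zero: R × 2.14 = 1160 → R = 542 N.

R_A ≈ 542 N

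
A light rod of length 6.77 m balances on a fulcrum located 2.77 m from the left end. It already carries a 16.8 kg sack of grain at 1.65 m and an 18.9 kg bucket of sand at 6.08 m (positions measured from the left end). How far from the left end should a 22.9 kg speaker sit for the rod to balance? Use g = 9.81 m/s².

About the fulcrum (at 2.77 m from the left end):
Sack of grain: 16.8 × 9.81 = 164.8 N down at 1.65 m → arm 1.12 m, τ = 164.8 × 1.12 = 184.6 N·m counterclockwise.
Bucket of sand: 18.9 × 9.81 = 185.4 N down at 6.08 m → arm 3.31 m, τ = 185.4 × 3.31 = 613.7 N·m clockwise.
Net moment of existing loads = 429.1 N·m clockwise.
The speaker weighs 22.9 × 9.81 = 224.6 N and must supply an equal counterclockwise moment, so its lever arm about the fulcrum is 429.1 / 224.6 = 1.91 m.
That puts it at 2.77 − 1.91 = 0.86 m from the left end.

x ≈ 0.86 m from the left end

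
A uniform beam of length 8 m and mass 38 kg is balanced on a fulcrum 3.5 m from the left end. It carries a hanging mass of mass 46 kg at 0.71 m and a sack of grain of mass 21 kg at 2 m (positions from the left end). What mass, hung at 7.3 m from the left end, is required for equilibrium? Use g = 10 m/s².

m ≈ 37.1 kg

About the fulcrum (at 3.5 m from the left end):
Beam weight: 38 × 10 = 380 N down at 4 m → arm 0.5 m, τ = 380 × 0.5 = 190 N·m clockwise.
Hanging mass: 46 × 10 = 460 N down at 0.71 m → arm 2.79 m, τ = 460 × 2.79 = 1283 N·m counterclockwise.
Sack of grain: 21 × 10 = 210 N down at 2 m → arm 1.5 m, τ = 210 × 1.5 = 315 N·m counterclockwise.
Net moment of known loads = 1408 N·m counterclockwise.
An unknown mass m at 7.3 m has arm 3.8 m; its moment is m·g·3.8 clockwise.
Balancing moments: m × 10 × 3.8 = 1408, giving m = 1408 / (10 × 3.8) = 37.1 kg.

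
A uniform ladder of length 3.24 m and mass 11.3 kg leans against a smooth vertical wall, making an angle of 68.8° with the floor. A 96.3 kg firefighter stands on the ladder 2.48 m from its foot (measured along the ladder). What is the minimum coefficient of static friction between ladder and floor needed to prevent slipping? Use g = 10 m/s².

Take moments about the foot of the ladder.
Ladder weight 11.3×10 = 113 N acts at 1.62 m along the ladder; its horizontal arm is 1.62·cos68.8° = 0.5858 m → τ = 66.2 N·m clockwise.
Firefighter: 96.3×10 = 963 N at 2.48 m → arm 0.8968 m → τ = 863.6 N·m clockwise.
Wall normal N acts horizontally at the top; its moment arm is the height L sinθ = 3.24·sin68.8° = 3.021 m, counterclockwise.
Στ = 0 ⇒ N × 3.021 = 929.8 ⇒ N = 307.8 N.
ΣFx = 0 ⇒ f = N_wall = 307.8 N. ΣFy = 0 ⇒ N_floor = 1076 N.
μ_min = f / N_floor = 307.8 / 1076 = 0.286.

μ_min ≈ 0.286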